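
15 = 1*15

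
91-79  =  12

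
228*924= 210672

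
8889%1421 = 363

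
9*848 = 7632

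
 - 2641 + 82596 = 79955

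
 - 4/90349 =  - 1 + 90345/90349  =  - 0.00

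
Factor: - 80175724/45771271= - 2^2*7^(-1 )*13^(-1 )*151^ (  -  1)* 3163^1*3331^( - 1)* 6337^1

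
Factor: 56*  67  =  2^3*7^1*67^1 = 3752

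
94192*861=81099312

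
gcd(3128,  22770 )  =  46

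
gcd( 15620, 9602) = 2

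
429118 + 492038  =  921156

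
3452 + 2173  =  5625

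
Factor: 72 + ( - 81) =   -  3^2=- 9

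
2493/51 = 831/17 = 48.88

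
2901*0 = 0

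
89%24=17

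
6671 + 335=7006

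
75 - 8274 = - 8199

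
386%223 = 163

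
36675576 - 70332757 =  - 33657181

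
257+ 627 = 884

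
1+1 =2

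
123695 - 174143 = -50448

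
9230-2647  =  6583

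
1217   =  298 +919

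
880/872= 110/109 = 1.01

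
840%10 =0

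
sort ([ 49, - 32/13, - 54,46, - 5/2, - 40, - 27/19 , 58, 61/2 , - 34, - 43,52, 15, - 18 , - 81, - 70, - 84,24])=[ - 84, - 81, - 70, - 54,  -  43, - 40, - 34, - 18 , - 5/2, - 32/13  , - 27/19, 15,24,61/2 , 46 , 49,52 , 58] 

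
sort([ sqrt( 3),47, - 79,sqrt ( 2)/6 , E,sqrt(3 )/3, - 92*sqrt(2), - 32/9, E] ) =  [ - 92*sqrt( 2), - 79,-32/9,  sqrt( 2 ) /6  ,  sqrt( 3 )/3,sqrt(3 ),E, E, 47 ]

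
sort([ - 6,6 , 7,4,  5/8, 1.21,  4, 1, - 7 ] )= [ - 7, - 6, 5/8 , 1 , 1.21, 4 , 4,6, 7]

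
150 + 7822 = 7972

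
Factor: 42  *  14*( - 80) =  - 2^6*3^1*5^1*7^2 = - 47040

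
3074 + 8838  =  11912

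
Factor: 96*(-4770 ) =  - 457920 = - 2^6 * 3^3*5^1*53^1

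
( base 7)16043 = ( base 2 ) 1000110001010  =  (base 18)DF8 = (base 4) 1012022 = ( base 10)4490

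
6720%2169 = 213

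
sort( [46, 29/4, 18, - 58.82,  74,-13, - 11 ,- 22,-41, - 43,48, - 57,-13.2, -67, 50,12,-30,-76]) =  [ - 76,  -  67, - 58.82, - 57, - 43,-41,-30,  -  22, - 13.2 , - 13,  -  11, 29/4,12, 18,46,48,50,74]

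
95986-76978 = 19008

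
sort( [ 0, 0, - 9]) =[ - 9,0, 0 ] 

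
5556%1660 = 576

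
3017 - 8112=-5095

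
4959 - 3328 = 1631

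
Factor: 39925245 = 3^1*5^1*1171^1*2273^1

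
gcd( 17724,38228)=4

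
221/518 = 221/518 = 0.43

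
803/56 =14 + 19/56  =  14.34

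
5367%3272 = 2095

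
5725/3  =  1908 + 1/3 = 1908.33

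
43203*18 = 777654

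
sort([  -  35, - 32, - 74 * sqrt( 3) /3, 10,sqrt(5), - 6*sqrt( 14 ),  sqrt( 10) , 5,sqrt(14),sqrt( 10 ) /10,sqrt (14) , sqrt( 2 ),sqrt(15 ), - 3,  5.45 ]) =[ -74 *sqrt( 3 ) /3, - 35, - 32, - 6*sqrt( 14 ), - 3, sqrt ( 10 )/10 , sqrt(2 ),sqrt( 5 ),sqrt(10),  sqrt(14 ),  sqrt( 14 ), sqrt( 15), 5,5.45,10]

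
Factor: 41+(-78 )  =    -  37^1  =  -37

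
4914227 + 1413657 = 6327884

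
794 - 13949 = - 13155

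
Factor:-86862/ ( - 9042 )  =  14477/1507 = 11^(-1 )*31^1*137^ (-1) * 467^1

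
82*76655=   6285710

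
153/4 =38 + 1/4 = 38.25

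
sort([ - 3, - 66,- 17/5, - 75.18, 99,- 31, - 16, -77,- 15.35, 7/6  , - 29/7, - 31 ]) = [ - 77,-75.18,-66,-31 ,- 31, - 16 , - 15.35, - 29/7,  -  17/5,  -  3,7/6, 99]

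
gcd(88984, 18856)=8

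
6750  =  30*225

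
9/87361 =9/87361 = 0.00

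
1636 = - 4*( - 409)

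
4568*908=4147744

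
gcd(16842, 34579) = 1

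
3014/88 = 137/4 = 34.25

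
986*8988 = 8862168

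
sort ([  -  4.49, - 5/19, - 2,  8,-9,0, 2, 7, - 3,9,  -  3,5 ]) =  [-9, - 4.49, - 3, -3,  -  2, - 5/19 , 0,2,  5,7,8  ,  9] 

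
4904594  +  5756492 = 10661086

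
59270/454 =130 + 125/227 = 130.55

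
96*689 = 66144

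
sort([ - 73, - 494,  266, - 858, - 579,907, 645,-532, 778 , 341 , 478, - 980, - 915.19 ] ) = [ - 980, - 915.19,-858, - 579,-532, - 494, - 73,  266,341, 478,645,778, 907]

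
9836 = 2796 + 7040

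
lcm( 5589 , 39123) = 39123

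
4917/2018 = 4917/2018 = 2.44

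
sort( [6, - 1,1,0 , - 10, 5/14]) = [ - 10 , - 1,0,  5/14,1, 6]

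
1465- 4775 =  - 3310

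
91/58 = 91/58=1.57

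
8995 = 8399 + 596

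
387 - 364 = 23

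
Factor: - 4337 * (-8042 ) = 2^1 * 4021^1*4337^1 = 34878154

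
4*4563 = 18252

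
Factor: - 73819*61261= - 4522225759  =  - 61261^1*73819^1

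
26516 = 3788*7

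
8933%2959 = 56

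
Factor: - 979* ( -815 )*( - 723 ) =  - 576870855 = - 3^1*5^1*11^1*89^1*163^1*241^1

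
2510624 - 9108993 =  - 6598369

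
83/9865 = 83/9865 = 0.01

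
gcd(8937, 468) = 9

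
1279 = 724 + 555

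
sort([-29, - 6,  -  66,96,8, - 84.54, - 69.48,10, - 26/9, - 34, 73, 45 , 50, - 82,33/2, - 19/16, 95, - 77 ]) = [  -  84.54,- 82, - 77,-69.48,-66,  -  34,-29 , - 6, - 26/9,-19/16,8, 10 , 33/2,  45,50, 73, 95,96]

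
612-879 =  - 267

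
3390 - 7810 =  - 4420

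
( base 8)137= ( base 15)65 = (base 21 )4B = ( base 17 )5a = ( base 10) 95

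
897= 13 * 69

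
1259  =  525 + 734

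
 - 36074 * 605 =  - 21824770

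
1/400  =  1/400 = 0.00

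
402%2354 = 402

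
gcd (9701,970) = 1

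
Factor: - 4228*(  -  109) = 2^2 * 7^1*109^1*151^1 = 460852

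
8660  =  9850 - 1190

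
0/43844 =0 =0.00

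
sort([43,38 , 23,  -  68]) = [ - 68,23,38, 43]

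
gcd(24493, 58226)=7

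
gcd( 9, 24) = 3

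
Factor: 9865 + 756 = 10621  =  13^1 *19^1*43^1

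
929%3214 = 929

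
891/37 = 24 + 3/37 = 24.08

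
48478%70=38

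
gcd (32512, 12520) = 8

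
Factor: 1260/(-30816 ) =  - 2^( - 3 )* 5^1*7^1 *107^ (  -  1) = - 35/856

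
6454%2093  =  175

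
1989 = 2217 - 228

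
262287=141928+120359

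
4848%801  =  42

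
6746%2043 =617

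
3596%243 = 194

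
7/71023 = 7/71023 = 0.00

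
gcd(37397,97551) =1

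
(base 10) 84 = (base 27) 33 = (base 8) 124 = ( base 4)1110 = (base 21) 40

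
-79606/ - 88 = 904+27/44 = 904.61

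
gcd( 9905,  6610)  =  5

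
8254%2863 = 2528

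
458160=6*76360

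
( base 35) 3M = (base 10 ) 127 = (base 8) 177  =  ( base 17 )78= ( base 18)71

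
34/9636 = 17/4818 = 0.00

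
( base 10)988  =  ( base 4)33130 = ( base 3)1100121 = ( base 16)3dc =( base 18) 30g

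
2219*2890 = 6412910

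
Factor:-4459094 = - 2^1*2229547^1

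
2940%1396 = 148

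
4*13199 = 52796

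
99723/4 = 24930 + 3/4  =  24930.75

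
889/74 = 889/74 = 12.01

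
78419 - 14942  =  63477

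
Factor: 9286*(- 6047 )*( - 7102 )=2^2*53^1*67^1*4643^1* 6047^1 = 398794643084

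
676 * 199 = 134524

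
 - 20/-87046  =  10/43523 = 0.00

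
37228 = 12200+25028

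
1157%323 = 188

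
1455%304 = 239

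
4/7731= 4/7731 = 0.00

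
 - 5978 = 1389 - 7367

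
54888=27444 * 2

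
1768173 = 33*53581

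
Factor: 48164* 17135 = 825290140  =  2^2*5^1*23^1  *149^1*12041^1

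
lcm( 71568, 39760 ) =357840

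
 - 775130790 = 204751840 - 979882630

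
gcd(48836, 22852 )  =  116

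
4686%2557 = 2129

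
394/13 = 394/13  =  30.31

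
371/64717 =371/64717 =0.01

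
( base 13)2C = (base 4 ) 212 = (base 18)22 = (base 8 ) 46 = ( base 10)38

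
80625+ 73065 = 153690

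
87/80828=87/80828 = 0.00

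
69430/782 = 88 + 307/391 = 88.79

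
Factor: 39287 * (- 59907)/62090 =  - 2353566309/62090  =  - 2^( - 1)*3^1 * 5^(-1)*7^( - 1)*17^1*19^1 * 887^(-1)  *  1051^1*2311^1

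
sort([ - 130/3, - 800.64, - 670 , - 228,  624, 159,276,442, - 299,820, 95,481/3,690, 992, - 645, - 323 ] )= [ - 800.64, - 670, - 645, - 323, -299, - 228,  -  130/3,  95 , 159,481/3,276,442, 624, 690 , 820 , 992] 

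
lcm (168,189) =1512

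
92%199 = 92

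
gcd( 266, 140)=14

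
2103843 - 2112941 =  - 9098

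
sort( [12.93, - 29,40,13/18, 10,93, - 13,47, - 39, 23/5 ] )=[-39, - 29,-13,13/18,23/5,10,12.93,40  ,  47,93 ] 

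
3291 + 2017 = 5308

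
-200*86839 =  - 17367800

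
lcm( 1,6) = 6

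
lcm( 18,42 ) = 126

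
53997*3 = 161991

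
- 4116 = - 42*98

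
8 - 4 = 4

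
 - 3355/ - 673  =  3355/673  =  4.99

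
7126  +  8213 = 15339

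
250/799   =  250/799 = 0.31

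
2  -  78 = - 76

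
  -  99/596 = -99/596 = - 0.17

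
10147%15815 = 10147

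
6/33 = 2/11 = 0.18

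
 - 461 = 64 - 525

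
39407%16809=5789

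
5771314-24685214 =-18913900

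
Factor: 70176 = 2^5*3^1*17^1*43^1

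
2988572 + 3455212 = 6443784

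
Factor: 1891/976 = 2^( - 4 )*31^1  =  31/16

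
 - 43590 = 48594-92184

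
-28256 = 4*(  -  7064 )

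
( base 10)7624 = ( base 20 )J14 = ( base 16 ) 1DC8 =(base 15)23d4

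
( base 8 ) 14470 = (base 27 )8N3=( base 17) 155d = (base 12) 38A0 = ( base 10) 6456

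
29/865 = 29/865  =  0.03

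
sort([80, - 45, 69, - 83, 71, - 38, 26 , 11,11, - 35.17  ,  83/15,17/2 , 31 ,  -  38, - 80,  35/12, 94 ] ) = [ - 83,  -  80, - 45, - 38, - 38, - 35.17,  35/12,  83/15,  17/2,  11, 11 , 26,31,69,71 , 80,  94 ]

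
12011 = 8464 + 3547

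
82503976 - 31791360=50712616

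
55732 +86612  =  142344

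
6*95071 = 570426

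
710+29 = 739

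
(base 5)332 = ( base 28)38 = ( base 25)3H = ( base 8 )134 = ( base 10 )92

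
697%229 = 10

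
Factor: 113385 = 3^1*5^1*7559^1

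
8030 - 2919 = 5111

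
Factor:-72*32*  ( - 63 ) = 145152 = 2^8 *3^4 * 7^1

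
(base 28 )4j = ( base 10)131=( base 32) 43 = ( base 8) 203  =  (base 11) 10a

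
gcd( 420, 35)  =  35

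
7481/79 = 94+55/79 = 94.70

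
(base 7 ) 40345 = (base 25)FG9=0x2638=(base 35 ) 7yj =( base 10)9784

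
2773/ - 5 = -555 + 2/5 = -554.60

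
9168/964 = 9 + 123/241 = 9.51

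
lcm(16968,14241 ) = 797496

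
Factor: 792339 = 3^1*264113^1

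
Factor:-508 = - 2^2*127^1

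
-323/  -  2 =323/2 = 161.50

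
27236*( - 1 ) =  - 27236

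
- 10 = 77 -87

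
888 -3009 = -2121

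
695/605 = 1 + 18/121 =1.15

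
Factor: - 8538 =-2^1 *3^1*1423^1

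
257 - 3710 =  - 3453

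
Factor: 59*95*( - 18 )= - 2^1*3^2*5^1*19^1*59^1  =  - 100890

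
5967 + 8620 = 14587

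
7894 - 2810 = 5084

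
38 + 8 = 46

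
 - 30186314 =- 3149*9586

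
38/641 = 38/641=0.06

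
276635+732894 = 1009529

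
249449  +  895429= 1144878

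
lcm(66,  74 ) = 2442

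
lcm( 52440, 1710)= 157320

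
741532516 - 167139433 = 574393083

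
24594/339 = 72 + 62/113 = 72.55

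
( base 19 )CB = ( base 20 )BJ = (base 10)239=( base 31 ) 7m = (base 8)357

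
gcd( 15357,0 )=15357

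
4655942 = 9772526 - 5116584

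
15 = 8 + 7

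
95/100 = 19/20 =0.95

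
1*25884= 25884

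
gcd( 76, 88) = 4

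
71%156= 71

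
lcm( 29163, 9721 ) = 29163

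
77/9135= 11/1305 =0.01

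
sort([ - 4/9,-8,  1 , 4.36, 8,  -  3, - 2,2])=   [-8, - 3, - 2, - 4/9, 1,2 , 4.36, 8] 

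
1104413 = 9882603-8778190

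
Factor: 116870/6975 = 754/45= 2^1*3^( - 2 )*5^ ( -1)*13^1*29^1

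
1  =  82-81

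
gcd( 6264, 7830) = 1566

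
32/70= 16/35 = 0.46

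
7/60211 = 7/60211=0.00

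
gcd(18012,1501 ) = 1501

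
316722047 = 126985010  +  189737037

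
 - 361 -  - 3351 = 2990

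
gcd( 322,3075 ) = 1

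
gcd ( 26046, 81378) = 18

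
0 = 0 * 3175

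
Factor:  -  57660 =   -  2^2 * 3^1*5^1*31^2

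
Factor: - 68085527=  -  17^1*383^1 * 10457^1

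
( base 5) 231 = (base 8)102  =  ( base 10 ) 66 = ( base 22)30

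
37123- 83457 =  - 46334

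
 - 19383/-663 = 497/17 = 29.24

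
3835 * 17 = 65195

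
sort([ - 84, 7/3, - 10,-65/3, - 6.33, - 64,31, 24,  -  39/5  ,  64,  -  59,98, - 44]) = [ - 84, - 64,- 59,  -  44, - 65/3, - 10, - 39/5, - 6.33,7/3,24, 31, 64,98 ] 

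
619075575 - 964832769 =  - 345757194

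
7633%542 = 45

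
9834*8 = 78672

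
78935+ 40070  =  119005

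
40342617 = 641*62937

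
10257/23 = 10257/23 = 445.96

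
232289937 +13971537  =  246261474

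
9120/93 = 98 + 2/31 =98.06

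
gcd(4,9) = 1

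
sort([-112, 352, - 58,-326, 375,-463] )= [-463,  -  326, - 112 ,-58,352, 375 ]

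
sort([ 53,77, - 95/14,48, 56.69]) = [ - 95/14,48, 53, 56.69,77] 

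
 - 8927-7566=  - 16493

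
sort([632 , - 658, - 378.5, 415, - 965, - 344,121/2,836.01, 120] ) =[-965,-658 ,- 378.5, - 344, 121/2,120, 415 , 632 , 836.01]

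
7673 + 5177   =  12850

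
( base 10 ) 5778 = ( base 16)1692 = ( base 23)al5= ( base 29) 6p7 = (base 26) 8E6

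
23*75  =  1725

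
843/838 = 843/838 = 1.01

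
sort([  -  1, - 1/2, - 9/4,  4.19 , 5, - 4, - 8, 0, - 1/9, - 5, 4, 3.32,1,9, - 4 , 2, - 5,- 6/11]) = [ - 8,- 5, - 5, - 4, - 4, - 9/4 , - 1, - 6/11, - 1/2  , - 1/9,0,  1,2, 3.32, 4, 4.19, 5,9 ]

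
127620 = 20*6381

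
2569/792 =2569/792= 3.24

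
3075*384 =1180800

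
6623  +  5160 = 11783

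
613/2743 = 613/2743 = 0.22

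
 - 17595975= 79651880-97247855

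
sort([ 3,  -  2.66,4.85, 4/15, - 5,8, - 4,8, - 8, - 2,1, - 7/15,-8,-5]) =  [-8, - 8 , - 5, - 5, - 4, - 2.66, - 2,-7/15,4/15,  1,3, 4.85,8,8]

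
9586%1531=400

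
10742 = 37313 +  - 26571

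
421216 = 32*13163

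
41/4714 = 41/4714 = 0.01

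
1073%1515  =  1073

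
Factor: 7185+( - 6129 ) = 2^5*3^1* 11^1 = 1056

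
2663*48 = 127824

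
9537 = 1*9537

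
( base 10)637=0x27D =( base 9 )777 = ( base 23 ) 14G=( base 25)10c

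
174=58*3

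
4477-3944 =533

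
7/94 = 7/94 = 0.07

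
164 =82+82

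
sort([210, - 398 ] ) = [ - 398, 210] 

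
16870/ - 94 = - 8435/47 = -  179.47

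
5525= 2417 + 3108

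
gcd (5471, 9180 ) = 1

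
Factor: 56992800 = 2^5*3^1*5^2*23747^1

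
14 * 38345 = 536830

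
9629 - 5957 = 3672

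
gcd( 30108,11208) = 12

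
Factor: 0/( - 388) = 0 = 0^1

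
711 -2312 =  - 1601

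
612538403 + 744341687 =1356880090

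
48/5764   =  12/1441= 0.01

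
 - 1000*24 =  - 24000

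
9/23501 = 9/23501 = 0.00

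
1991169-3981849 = -1990680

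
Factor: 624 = 2^4*3^1*13^1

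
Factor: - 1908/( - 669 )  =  636/223= 2^2*3^1*53^1*223^(-1 ) 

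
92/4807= 4/209 = 0.02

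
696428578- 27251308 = 669177270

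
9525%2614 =1683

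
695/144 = 4+119/144 =4.83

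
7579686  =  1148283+6431403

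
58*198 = 11484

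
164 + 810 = 974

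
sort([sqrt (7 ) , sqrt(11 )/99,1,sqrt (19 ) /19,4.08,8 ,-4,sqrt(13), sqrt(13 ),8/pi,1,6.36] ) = [ - 4,sqrt(11)/99, sqrt( 19 )/19,  1, 1,8/pi,sqrt(7),sqrt(13),sqrt( 13 ),  4.08,6.36, 8 ] 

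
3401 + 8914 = 12315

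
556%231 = 94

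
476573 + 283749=760322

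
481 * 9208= 4429048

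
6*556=3336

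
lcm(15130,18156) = 90780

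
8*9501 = 76008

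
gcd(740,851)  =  37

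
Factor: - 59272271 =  - 1153^1*51407^1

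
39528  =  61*648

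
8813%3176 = 2461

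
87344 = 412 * 212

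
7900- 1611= 6289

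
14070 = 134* 105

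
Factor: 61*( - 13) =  - 793=- 13^1 *61^1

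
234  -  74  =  160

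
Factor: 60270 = 2^1*3^1*5^1*7^2*41^1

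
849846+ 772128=1621974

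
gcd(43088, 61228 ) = 4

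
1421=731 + 690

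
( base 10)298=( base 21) e4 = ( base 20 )ei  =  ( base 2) 100101010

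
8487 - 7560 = 927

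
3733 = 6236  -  2503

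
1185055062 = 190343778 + 994711284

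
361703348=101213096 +260490252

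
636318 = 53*12006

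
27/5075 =27/5075 = 0.01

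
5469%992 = 509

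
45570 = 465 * 98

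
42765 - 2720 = 40045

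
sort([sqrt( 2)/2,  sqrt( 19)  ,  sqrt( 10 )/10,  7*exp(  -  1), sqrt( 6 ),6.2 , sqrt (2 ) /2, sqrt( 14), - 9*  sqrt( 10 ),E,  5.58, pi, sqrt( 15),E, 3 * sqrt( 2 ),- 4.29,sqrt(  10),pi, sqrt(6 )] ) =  [ - 9*sqrt(10), - 4.29,sqrt( 10) /10, sqrt( 2)/2, sqrt(2) /2, sqrt(6), sqrt(6), 7 * exp( - 1 ),E,E,pi, pi,sqrt ( 10) , sqrt( 14) , sqrt(15 ), 3*sqrt ( 2), sqrt ( 19),5.58,  6.2] 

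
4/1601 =4/1601 = 0.00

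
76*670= 50920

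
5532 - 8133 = -2601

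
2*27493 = 54986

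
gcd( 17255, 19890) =85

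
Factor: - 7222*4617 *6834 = - 2^2*3^6*17^1*19^1*23^1*67^1*  157^1 = - 227872718316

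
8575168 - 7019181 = 1555987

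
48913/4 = 48913/4 =12228.25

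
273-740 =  - 467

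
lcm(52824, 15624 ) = 1109304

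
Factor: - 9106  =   - 2^1*29^1 * 157^1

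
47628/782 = 60 + 354/391 = 60.91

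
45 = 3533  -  3488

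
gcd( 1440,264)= 24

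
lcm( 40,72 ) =360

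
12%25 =12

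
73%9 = 1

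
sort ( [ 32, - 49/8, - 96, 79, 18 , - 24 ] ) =[-96, - 24, - 49/8,  18  ,  32, 79]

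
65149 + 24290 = 89439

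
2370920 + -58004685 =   -  55633765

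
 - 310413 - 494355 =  - 804768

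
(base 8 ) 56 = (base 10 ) 46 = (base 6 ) 114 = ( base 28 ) 1I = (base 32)1e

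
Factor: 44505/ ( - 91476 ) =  - 2^( - 2)*3^( - 1 ) *5^1*7^( - 1)*11^ ( - 2 )*23^1*43^1=-  4945/10164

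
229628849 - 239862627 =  - 10233778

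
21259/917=3037/131 = 23.18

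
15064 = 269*56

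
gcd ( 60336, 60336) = 60336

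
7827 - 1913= 5914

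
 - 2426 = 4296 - 6722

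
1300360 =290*4484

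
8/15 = 8/15 = 0.53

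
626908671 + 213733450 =840642121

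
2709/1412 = 2709/1412=1.92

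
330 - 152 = 178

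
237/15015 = 79/5005=0.02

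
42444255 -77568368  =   - 35124113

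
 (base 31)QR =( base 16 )341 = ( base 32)q1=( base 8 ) 1501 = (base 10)833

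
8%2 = 0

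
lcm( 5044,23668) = 307684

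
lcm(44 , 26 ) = 572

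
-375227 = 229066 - 604293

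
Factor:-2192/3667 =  - 2^4*19^(-1 )*137^1*193^( -1 )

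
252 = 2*126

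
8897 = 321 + 8576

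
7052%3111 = 830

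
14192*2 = 28384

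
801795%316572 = 168651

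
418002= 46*9087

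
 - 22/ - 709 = 22/709 = 0.03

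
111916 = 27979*4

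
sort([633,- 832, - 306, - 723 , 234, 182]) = [-832,-723, - 306,182, 234,633 ]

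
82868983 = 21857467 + 61011516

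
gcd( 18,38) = 2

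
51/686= 51/686 = 0.07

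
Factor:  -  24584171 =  - 23^1*1068877^1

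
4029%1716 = 597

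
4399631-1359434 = 3040197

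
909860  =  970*938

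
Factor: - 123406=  - 2^1*61703^1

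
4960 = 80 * 62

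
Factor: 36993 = 3^1*11^1*19^1*59^1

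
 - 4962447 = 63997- 5026444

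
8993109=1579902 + 7413207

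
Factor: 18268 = 2^2*4567^1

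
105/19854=35/6618=0.01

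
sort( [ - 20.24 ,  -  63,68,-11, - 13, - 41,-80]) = [- 80, - 63,-41, - 20.24, - 13 ,-11, 68]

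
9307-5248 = 4059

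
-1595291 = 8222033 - 9817324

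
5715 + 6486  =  12201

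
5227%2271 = 685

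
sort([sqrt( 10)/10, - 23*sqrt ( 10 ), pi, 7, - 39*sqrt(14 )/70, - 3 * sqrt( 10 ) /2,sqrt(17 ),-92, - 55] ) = [ - 92, - 23*sqrt (10 ),- 55, - 3*sqrt(10)/2, - 39*sqrt(14 ) /70, sqrt( 10 ) /10, pi, sqrt( 17 ),  7 ]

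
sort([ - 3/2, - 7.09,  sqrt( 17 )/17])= [-7.09,-3/2,  sqrt( 17) /17 ] 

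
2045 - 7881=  - 5836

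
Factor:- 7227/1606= - 2^( - 1)*3^2 = - 9/2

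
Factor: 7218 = 2^1*3^2*401^1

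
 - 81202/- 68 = 40601/34 = 1194.15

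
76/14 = 5 + 3/7 = 5.43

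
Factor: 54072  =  2^3 * 3^2 * 751^1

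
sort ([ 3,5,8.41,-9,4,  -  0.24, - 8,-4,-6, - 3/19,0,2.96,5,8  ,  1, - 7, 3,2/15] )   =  [ - 9, - 8, - 7  , - 6,-4, - 0.24, - 3/19, 0, 2/15,1,2.96 , 3,3, 4, 5, 5,8,8.41 ] 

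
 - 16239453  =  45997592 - 62237045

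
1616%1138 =478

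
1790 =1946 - 156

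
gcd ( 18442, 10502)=2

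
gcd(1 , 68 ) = 1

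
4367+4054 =8421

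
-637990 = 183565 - 821555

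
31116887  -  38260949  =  - 7144062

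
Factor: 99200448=2^6 * 3^2*172223^1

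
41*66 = 2706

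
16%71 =16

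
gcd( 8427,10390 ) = 1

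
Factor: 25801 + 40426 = 7^1* 9461^1 = 66227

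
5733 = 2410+3323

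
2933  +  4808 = 7741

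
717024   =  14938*48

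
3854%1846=162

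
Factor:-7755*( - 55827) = 3^3*5^1* 11^1 * 47^1*6203^1 = 432938385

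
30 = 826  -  796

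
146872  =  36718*4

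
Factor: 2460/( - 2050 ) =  - 2^1*3^1*5^( - 1) = - 6/5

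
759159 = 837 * 907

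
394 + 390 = 784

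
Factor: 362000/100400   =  5^1*181^1*251^( - 1)= 905/251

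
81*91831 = 7438311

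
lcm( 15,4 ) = 60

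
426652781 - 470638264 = -43985483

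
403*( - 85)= - 34255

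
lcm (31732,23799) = 95196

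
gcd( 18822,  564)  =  6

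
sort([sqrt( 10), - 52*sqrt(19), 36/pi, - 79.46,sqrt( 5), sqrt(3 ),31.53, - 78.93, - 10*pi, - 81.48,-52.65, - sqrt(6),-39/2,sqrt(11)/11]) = [ - 52*sqrt( 19), - 81.48, - 79.46, - 78.93,-52.65, - 10*pi, - 39/2, - sqrt(6), sqrt(11 )/11,sqrt( 3),sqrt (5), sqrt(10), 36/pi,31.53]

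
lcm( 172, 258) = 516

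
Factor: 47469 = 3^1*15823^1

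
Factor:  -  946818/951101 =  - 2^1*3^2 * 23^1*2287^1*951101^( - 1 )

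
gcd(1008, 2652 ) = 12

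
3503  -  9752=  - 6249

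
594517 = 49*12133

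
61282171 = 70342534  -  9060363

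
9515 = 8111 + 1404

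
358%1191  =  358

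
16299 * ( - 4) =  - 65196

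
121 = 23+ 98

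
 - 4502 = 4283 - 8785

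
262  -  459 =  - 197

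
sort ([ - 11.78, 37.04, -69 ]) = [ - 69,-11.78,37.04] 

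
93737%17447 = 6502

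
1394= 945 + 449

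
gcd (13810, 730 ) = 10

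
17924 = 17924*1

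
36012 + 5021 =41033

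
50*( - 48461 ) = - 2423050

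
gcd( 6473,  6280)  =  1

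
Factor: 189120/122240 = 591/382 = 2^( - 1)*3^1*191^( - 1 ) * 197^1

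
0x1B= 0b11011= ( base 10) 27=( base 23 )14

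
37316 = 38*982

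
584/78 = 7 + 19/39 = 7.49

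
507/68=7 + 31/68 = 7.46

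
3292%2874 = 418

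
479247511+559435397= 1038682908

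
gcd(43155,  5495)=35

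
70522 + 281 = 70803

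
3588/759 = 4 + 8/11 = 4.73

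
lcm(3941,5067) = 35469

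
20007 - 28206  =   - 8199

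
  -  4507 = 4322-8829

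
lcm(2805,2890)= 95370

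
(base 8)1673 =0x3bb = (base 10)955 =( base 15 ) 43A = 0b1110111011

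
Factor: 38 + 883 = 3^1*307^1 = 921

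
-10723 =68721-79444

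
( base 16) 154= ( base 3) 110121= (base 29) BL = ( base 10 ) 340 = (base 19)HH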